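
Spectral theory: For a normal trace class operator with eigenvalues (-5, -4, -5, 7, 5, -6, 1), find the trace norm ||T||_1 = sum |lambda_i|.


For a normal operator, singular values equal |eigenvalues|.
Trace norm = sum |lambda_i| = 5 + 4 + 5 + 7 + 5 + 6 + 1
= 33

33


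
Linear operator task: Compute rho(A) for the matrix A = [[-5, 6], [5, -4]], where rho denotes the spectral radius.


For a 2x2 matrix, eigenvalues satisfy lambda^2 - (trace)*lambda + det = 0
trace = -5 + -4 = -9
det = -5*-4 - 6*5 = -10
discriminant = (-9)^2 - 4*(-10) = 121
spectral radius = max |eigenvalue| = 10.0000

10.0000


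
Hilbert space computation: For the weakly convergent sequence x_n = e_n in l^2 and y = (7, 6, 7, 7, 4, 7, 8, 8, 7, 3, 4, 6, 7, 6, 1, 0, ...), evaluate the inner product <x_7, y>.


x_7 = e_7 is the standard basis vector with 1 in position 7.
<x_7, y> = y_7 = 8
As n -> infinity, <x_n, y> -> 0, confirming weak convergence of (x_n) to 0.

8


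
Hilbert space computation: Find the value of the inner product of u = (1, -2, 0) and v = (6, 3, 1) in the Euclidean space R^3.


Computing the standard inner product <u, v> = sum u_i * v_i
= 1*6 + -2*3 + 0*1
= 6 + -6 + 0
= 0

0


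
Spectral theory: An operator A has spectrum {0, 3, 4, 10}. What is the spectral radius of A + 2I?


Spectrum of A + 2I = {2, 5, 6, 12}
Spectral radius = max |lambda| over the shifted spectrum
= max(2, 5, 6, 12) = 12

12


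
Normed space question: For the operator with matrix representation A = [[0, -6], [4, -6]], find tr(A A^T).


trace(A * A^T) = sum of squares of all entries
= 0^2 + (-6)^2 + 4^2 + (-6)^2
= 0 + 36 + 16 + 36
= 88

88


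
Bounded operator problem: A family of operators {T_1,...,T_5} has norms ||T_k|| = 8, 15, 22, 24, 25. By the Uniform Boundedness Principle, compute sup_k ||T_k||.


By the Uniform Boundedness Principle, the supremum of norms is finite.
sup_k ||T_k|| = max(8, 15, 22, 24, 25) = 25

25


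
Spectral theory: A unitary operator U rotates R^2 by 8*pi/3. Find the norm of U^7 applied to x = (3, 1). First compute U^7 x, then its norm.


U is a rotation by theta = 8*pi/3
U^7 = rotation by 7*theta = 56*pi/3 = 2*pi/3 (mod 2*pi)
cos(2*pi/3) = -0.5000, sin(2*pi/3) = 0.8660
U^7 x = (-0.5000 * 3 - 0.8660 * 1, 0.8660 * 3 + -0.5000 * 1)
= (-2.3660, 2.0981)
||U^7 x|| = sqrt((-2.3660)^2 + 2.0981^2) = sqrt(10.0000) = 3.1623

3.1623


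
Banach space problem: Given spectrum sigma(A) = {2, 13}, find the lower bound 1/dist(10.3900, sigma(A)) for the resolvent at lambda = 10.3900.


dist(10.3900, {2, 13}) = min(|10.3900 - 2|, |10.3900 - 13|)
= min(8.3900, 2.6100) = 2.6100
Resolvent bound = 1/2.6100 = 0.3831

0.3831


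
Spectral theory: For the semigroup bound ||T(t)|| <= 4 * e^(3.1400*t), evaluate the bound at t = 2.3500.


||T(2.3500)|| <= 4 * exp(3.1400 * 2.3500)
= 4 * exp(7.3790)
= 4 * 1601.9870
= 6407.9479

6407.9479


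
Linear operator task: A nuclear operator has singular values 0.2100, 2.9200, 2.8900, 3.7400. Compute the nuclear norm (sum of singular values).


The nuclear norm is the sum of all singular values.
||T||_1 = 0.2100 + 2.9200 + 2.8900 + 3.7400
= 9.7600

9.7600


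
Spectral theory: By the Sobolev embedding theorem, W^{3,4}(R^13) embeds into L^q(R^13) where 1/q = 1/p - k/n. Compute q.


Using the Sobolev embedding formula: 1/q = 1/p - k/n
1/q = 1/4 - 3/13 = 1/52
q = 1/(1/52) = 52

52.0000


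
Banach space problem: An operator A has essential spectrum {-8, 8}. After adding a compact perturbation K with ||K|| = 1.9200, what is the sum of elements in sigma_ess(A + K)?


By Weyl's theorem, the essential spectrum is invariant under compact perturbations.
sigma_ess(A + K) = sigma_ess(A) = {-8, 8}
Sum = -8 + 8 = 0

0


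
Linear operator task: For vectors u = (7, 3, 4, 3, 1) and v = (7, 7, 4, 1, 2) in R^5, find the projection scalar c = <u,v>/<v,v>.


Computing <u,v> = 7*7 + 3*7 + 4*4 + 3*1 + 1*2 = 91
Computing <v,v> = 7^2 + 7^2 + 4^2 + 1^2 + 2^2 = 119
Projection coefficient = 91/119 = 0.7647

0.7647


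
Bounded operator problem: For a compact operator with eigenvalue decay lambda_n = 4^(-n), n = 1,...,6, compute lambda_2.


The eigenvalue formula gives lambda_2 = 1/4^2
= 1/16
= 0.0625

0.0625


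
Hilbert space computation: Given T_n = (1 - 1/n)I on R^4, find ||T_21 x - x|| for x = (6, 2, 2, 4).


T_21 x - x = (1 - 1/21)x - x = -x/21
||x|| = sqrt(60) = 7.7460
||T_21 x - x|| = ||x||/21 = 7.7460/21 = 0.3689

0.3689


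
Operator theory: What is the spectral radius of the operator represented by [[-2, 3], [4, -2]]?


For a 2x2 matrix, eigenvalues satisfy lambda^2 - (trace)*lambda + det = 0
trace = -2 + -2 = -4
det = -2*-2 - 3*4 = -8
discriminant = (-4)^2 - 4*(-8) = 48
spectral radius = max |eigenvalue| = 5.4641

5.4641


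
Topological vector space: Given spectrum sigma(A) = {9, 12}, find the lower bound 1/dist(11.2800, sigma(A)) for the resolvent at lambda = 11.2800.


dist(11.2800, {9, 12}) = min(|11.2800 - 9|, |11.2800 - 12|)
= min(2.2800, 0.7200) = 0.7200
Resolvent bound = 1/0.7200 = 1.3889

1.3889


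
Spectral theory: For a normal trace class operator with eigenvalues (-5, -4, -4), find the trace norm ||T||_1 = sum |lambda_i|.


For a normal operator, singular values equal |eigenvalues|.
Trace norm = sum |lambda_i| = 5 + 4 + 4
= 13

13


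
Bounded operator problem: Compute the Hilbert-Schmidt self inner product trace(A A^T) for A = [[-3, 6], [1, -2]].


trace(A * A^T) = sum of squares of all entries
= (-3)^2 + 6^2 + 1^2 + (-2)^2
= 9 + 36 + 1 + 4
= 50

50


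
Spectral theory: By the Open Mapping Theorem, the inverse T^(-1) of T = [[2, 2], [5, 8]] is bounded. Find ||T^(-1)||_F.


det(T) = 2*8 - 2*5 = 6
T^(-1) = (1/6) * [[8, -2], [-5, 2]] = [[1.3333, -0.3333], [-0.8333, 0.3333]]
||T^(-1)||_F^2 = 1.3333^2 + (-0.3333)^2 + (-0.8333)^2 + 0.3333^2 = 2.6944
||T^(-1)||_F = sqrt(2.6944) = 1.6415

1.6415


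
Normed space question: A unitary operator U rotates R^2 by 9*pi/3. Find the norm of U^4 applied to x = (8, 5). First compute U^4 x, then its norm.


U is a rotation by theta = 9*pi/3
U^4 = rotation by 4*theta = 36*pi/3 = 0*pi/3 (mod 2*pi)
cos(0*pi/3) = 1.0000, sin(0*pi/3) = 0.0000
U^4 x = (1.0000 * 8 - 0.0000 * 5, 0.0000 * 8 + 1.0000 * 5)
= (8.0000, 5.0000)
||U^4 x|| = sqrt(8.0000^2 + 5.0000^2) = sqrt(89.0000) = 9.4340

9.4340


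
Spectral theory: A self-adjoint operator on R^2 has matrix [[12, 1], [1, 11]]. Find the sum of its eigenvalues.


For a self-adjoint (symmetric) matrix, the eigenvalues are real.
The sum of eigenvalues equals the trace of the matrix.
trace = 12 + 11 = 23

23


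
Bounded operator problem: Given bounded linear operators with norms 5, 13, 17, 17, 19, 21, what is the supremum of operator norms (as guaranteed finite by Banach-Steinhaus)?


By the Uniform Boundedness Principle, the supremum of norms is finite.
sup_k ||T_k|| = max(5, 13, 17, 17, 19, 21) = 21

21


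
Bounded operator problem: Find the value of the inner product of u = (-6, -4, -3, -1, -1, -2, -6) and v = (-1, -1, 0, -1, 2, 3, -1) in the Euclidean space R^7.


Computing the standard inner product <u, v> = sum u_i * v_i
= -6*-1 + -4*-1 + -3*0 + -1*-1 + -1*2 + -2*3 + -6*-1
= 6 + 4 + 0 + 1 + -2 + -6 + 6
= 9

9


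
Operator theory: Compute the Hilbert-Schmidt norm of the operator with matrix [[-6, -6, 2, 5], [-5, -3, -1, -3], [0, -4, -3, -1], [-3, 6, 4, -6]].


The Hilbert-Schmidt norm is sqrt(sum of squares of all entries).
Sum of squares = (-6)^2 + (-6)^2 + 2^2 + 5^2 + (-5)^2 + (-3)^2 + (-1)^2 + (-3)^2 + 0^2 + (-4)^2 + (-3)^2 + (-1)^2 + (-3)^2 + 6^2 + 4^2 + (-6)^2
= 36 + 36 + 4 + 25 + 25 + 9 + 1 + 9 + 0 + 16 + 9 + 1 + 9 + 36 + 16 + 36 = 268
||T||_HS = sqrt(268) = 16.3707

16.3707


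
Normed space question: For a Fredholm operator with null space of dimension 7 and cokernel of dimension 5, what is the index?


The Fredholm index is defined as ind(T) = dim(ker T) - dim(coker T)
= 7 - 5
= 2

2


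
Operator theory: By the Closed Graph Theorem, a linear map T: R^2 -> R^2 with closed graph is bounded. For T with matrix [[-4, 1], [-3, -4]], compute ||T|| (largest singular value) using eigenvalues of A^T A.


A^T A = [[25, 8], [8, 17]]
trace(A^T A) = 42, det(A^T A) = 361
discriminant = 42^2 - 4*361 = 320
Largest eigenvalue of A^T A = (trace + sqrt(disc))/2 = 29.9443
||T|| = sqrt(29.9443) = 5.4721

5.4721


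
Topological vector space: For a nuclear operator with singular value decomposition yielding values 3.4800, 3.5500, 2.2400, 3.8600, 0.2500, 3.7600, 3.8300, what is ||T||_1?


The nuclear norm is the sum of all singular values.
||T||_1 = 3.4800 + 3.5500 + 2.2400 + 3.8600 + 0.2500 + 3.7600 + 3.8300
= 20.9700

20.9700


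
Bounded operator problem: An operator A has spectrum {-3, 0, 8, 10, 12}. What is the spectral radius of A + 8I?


Spectrum of A + 8I = {5, 8, 16, 18, 20}
Spectral radius = max |lambda| over the shifted spectrum
= max(5, 8, 16, 18, 20) = 20

20


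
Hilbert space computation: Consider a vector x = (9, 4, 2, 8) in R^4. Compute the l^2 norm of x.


The l^2 norm = (sum |x_i|^2)^(1/2)
Sum of 2th powers = 81 + 16 + 4 + 64 = 165
||x||_2 = (165)^(1/2) = 12.8452

12.8452


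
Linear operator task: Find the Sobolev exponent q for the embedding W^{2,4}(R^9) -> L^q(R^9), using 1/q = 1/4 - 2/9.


Using the Sobolev embedding formula: 1/q = 1/p - k/n
1/q = 1/4 - 2/9 = 1/36
q = 1/(1/36) = 36

36.0000


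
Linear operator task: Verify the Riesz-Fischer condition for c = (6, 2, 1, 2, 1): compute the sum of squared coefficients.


sum |c_n|^2 = 6^2 + 2^2 + 1^2 + 2^2 + 1^2
= 36 + 4 + 1 + 4 + 1
= 46

46


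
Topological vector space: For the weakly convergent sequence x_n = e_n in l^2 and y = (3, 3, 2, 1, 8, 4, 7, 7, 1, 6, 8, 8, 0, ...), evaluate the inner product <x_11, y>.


x_11 = e_11 is the standard basis vector with 1 in position 11.
<x_11, y> = y_11 = 8
As n -> infinity, <x_n, y> -> 0, confirming weak convergence of (x_n) to 0.

8


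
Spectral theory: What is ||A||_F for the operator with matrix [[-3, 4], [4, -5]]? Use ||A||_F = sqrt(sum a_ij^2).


||A||_F^2 = sum a_ij^2
= (-3)^2 + 4^2 + 4^2 + (-5)^2
= 9 + 16 + 16 + 25 = 66
||A||_F = sqrt(66) = 8.1240

8.1240


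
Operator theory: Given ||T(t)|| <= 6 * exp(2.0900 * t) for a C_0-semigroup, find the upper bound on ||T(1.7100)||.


||T(1.7100)|| <= 6 * exp(2.0900 * 1.7100)
= 6 * exp(3.5739)
= 6 * 35.6554
= 213.9323

213.9323


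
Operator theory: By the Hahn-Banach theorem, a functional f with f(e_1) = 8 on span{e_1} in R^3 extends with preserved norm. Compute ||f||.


The norm of f is given by ||f|| = sup_{||x||=1} |f(x)|.
On span{e_1}, ||e_1|| = 1, so ||f|| = |f(e_1)| / ||e_1||
= |8| / 1 = 8.0000

8.0000


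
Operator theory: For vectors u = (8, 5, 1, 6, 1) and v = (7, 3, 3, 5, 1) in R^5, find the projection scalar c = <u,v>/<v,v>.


Computing <u,v> = 8*7 + 5*3 + 1*3 + 6*5 + 1*1 = 105
Computing <v,v> = 7^2 + 3^2 + 3^2 + 5^2 + 1^2 = 93
Projection coefficient = 105/93 = 1.1290

1.1290


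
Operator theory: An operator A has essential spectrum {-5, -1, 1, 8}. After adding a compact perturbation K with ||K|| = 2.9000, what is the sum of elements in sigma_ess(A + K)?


By Weyl's theorem, the essential spectrum is invariant under compact perturbations.
sigma_ess(A + K) = sigma_ess(A) = {-5, -1, 1, 8}
Sum = -5 + -1 + 1 + 8 = 3

3


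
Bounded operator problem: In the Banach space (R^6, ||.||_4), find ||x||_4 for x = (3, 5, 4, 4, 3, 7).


The l^4 norm = (sum |x_i|^4)^(1/4)
Sum of 4th powers = 81 + 625 + 256 + 256 + 81 + 2401 = 3700
||x||_4 = (3700)^(1/4) = 7.7992

7.7992


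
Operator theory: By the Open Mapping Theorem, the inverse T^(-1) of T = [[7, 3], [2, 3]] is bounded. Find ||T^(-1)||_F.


det(T) = 7*3 - 3*2 = 15
T^(-1) = (1/15) * [[3, -3], [-2, 7]] = [[0.2000, -0.2000], [-0.1333, 0.4667]]
||T^(-1)||_F^2 = 0.2000^2 + (-0.2000)^2 + (-0.1333)^2 + 0.4667^2 = 0.3156
||T^(-1)||_F = sqrt(0.3156) = 0.5617

0.5617


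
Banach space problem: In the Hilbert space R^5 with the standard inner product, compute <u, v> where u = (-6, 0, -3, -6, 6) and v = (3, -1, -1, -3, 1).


Computing the standard inner product <u, v> = sum u_i * v_i
= -6*3 + 0*-1 + -3*-1 + -6*-3 + 6*1
= -18 + 0 + 3 + 18 + 6
= 9

9


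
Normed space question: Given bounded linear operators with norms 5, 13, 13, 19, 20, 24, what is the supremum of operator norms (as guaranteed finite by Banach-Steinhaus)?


By the Uniform Boundedness Principle, the supremum of norms is finite.
sup_k ||T_k|| = max(5, 13, 13, 19, 20, 24) = 24

24


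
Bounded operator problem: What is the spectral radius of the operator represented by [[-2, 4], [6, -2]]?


For a 2x2 matrix, eigenvalues satisfy lambda^2 - (trace)*lambda + det = 0
trace = -2 + -2 = -4
det = -2*-2 - 4*6 = -20
discriminant = (-4)^2 - 4*(-20) = 96
spectral radius = max |eigenvalue| = 6.8990

6.8990


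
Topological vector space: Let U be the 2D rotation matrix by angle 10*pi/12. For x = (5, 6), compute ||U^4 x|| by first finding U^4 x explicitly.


U is a rotation by theta = 10*pi/12
U^4 = rotation by 4*theta = 40*pi/12 = 16*pi/12 (mod 2*pi)
cos(16*pi/12) = -0.5000, sin(16*pi/12) = -0.8660
U^4 x = (-0.5000 * 5 - -0.8660 * 6, -0.8660 * 5 + -0.5000 * 6)
= (2.6962, -7.3301)
||U^4 x|| = sqrt(2.6962^2 + (-7.3301)^2) = sqrt(61.0000) = 7.8102

7.8102


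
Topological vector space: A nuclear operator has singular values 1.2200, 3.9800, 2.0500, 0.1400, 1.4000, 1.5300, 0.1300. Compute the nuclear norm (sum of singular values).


The nuclear norm is the sum of all singular values.
||T||_1 = 1.2200 + 3.9800 + 2.0500 + 0.1400 + 1.4000 + 1.5300 + 0.1300
= 10.4500

10.4500


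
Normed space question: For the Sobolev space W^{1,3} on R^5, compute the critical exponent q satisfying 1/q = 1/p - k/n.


Using the Sobolev embedding formula: 1/q = 1/p - k/n
1/q = 1/3 - 1/5 = 2/15
q = 1/(2/15) = 15/2 = 7.5000

7.5000


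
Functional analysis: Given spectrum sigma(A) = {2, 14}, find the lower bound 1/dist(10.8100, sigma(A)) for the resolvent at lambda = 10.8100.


dist(10.8100, {2, 14}) = min(|10.8100 - 2|, |10.8100 - 14|)
= min(8.8100, 3.1900) = 3.1900
Resolvent bound = 1/3.1900 = 0.3135

0.3135


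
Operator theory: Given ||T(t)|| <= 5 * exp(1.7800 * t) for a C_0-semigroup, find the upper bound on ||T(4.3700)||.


||T(4.3700)|| <= 5 * exp(1.7800 * 4.3700)
= 5 * exp(7.7786)
= 5 * 2388.9280
= 11944.6399

11944.6399


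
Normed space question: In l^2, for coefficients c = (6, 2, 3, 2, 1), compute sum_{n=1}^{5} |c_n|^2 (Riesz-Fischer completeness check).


sum |c_n|^2 = 6^2 + 2^2 + 3^2 + 2^2 + 1^2
= 36 + 4 + 9 + 4 + 1
= 54

54


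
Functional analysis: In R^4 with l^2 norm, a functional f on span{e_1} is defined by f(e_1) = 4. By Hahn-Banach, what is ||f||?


The norm of f is given by ||f|| = sup_{||x||=1} |f(x)|.
On span{e_1}, ||e_1|| = 1, so ||f|| = |f(e_1)| / ||e_1||
= |4| / 1 = 4.0000

4.0000


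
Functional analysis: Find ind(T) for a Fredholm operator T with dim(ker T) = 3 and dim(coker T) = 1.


The Fredholm index is defined as ind(T) = dim(ker T) - dim(coker T)
= 3 - 1
= 2

2


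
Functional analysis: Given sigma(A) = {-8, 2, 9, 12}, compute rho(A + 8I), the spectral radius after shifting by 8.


Spectrum of A + 8I = {0, 10, 17, 20}
Spectral radius = max |lambda| over the shifted spectrum
= max(0, 10, 17, 20) = 20

20


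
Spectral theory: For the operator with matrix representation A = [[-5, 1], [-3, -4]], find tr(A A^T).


trace(A * A^T) = sum of squares of all entries
= (-5)^2 + 1^2 + (-3)^2 + (-4)^2
= 25 + 1 + 9 + 16
= 51

51


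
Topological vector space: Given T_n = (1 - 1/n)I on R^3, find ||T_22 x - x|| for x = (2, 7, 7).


T_22 x - x = (1 - 1/22)x - x = -x/22
||x|| = sqrt(102) = 10.0995
||T_22 x - x|| = ||x||/22 = 10.0995/22 = 0.4591

0.4591


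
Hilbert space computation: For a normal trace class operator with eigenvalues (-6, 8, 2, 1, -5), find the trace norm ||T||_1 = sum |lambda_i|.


For a normal operator, singular values equal |eigenvalues|.
Trace norm = sum |lambda_i| = 6 + 8 + 2 + 1 + 5
= 22

22


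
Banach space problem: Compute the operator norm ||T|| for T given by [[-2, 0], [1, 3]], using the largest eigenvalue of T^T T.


A^T A = [[5, 3], [3, 9]]
trace(A^T A) = 14, det(A^T A) = 36
discriminant = 14^2 - 4*36 = 52
Largest eigenvalue of A^T A = (trace + sqrt(disc))/2 = 10.6056
||T|| = sqrt(10.6056) = 3.2566

3.2566


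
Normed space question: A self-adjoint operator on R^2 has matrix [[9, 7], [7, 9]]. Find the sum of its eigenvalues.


For a self-adjoint (symmetric) matrix, the eigenvalues are real.
The sum of eigenvalues equals the trace of the matrix.
trace = 9 + 9 = 18

18


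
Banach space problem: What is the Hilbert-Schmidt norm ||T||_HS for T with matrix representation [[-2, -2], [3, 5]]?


The Hilbert-Schmidt norm is sqrt(sum of squares of all entries).
Sum of squares = (-2)^2 + (-2)^2 + 3^2 + 5^2
= 4 + 4 + 9 + 25 = 42
||T||_HS = sqrt(42) = 6.4807

6.4807


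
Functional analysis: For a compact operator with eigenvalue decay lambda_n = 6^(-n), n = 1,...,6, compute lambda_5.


The eigenvalue formula gives lambda_5 = 1/6^5
= 1/7776
= 1.2860e-04

1.2860e-04


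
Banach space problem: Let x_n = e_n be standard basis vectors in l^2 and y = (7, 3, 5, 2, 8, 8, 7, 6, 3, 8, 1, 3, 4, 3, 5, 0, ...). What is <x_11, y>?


x_11 = e_11 is the standard basis vector with 1 in position 11.
<x_11, y> = y_11 = 1
As n -> infinity, <x_n, y> -> 0, confirming weak convergence of (x_n) to 0.

1


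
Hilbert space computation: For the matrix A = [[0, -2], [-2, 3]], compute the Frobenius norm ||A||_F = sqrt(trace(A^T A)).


||A||_F^2 = sum a_ij^2
= 0^2 + (-2)^2 + (-2)^2 + 3^2
= 0 + 4 + 4 + 9 = 17
||A||_F = sqrt(17) = 4.1231

4.1231


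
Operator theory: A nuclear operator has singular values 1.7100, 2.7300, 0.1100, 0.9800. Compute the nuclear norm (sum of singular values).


The nuclear norm is the sum of all singular values.
||T||_1 = 1.7100 + 2.7300 + 0.1100 + 0.9800
= 5.5300

5.5300


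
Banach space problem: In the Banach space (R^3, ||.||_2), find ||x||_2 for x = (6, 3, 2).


The l^2 norm = (sum |x_i|^2)^(1/2)
Sum of 2th powers = 36 + 9 + 4 = 49
||x||_2 = (49)^(1/2) = 7.0000

7.0000


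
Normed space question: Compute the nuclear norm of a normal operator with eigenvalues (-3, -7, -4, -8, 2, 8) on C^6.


For a normal operator, singular values equal |eigenvalues|.
Trace norm = sum |lambda_i| = 3 + 7 + 4 + 8 + 2 + 8
= 32

32


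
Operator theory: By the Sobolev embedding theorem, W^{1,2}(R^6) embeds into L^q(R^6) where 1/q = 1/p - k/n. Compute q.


Using the Sobolev embedding formula: 1/q = 1/p - k/n
1/q = 1/2 - 1/6 = 1/3
q = 1/(1/3) = 3

3.0000


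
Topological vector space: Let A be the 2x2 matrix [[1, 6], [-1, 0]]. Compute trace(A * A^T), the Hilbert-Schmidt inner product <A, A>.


trace(A * A^T) = sum of squares of all entries
= 1^2 + 6^2 + (-1)^2 + 0^2
= 1 + 36 + 1 + 0
= 38

38


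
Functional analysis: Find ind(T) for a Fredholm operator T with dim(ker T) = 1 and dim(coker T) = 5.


The Fredholm index is defined as ind(T) = dim(ker T) - dim(coker T)
= 1 - 5
= -4

-4


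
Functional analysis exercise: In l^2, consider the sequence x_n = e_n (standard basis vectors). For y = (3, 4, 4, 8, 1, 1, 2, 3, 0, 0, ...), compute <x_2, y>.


x_2 = e_2 is the standard basis vector with 1 in position 2.
<x_2, y> = y_2 = 4
As n -> infinity, <x_n, y> -> 0, confirming weak convergence of (x_n) to 0.

4


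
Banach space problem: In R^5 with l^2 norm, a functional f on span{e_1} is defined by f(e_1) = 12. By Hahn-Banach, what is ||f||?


The norm of f is given by ||f|| = sup_{||x||=1} |f(x)|.
On span{e_1}, ||e_1|| = 1, so ||f|| = |f(e_1)| / ||e_1||
= |12| / 1 = 12.0000

12.0000


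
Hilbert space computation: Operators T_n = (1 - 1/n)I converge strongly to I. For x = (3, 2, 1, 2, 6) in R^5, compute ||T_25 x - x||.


T_25 x - x = (1 - 1/25)x - x = -x/25
||x|| = sqrt(54) = 7.3485
||T_25 x - x|| = ||x||/25 = 7.3485/25 = 0.2939

0.2939


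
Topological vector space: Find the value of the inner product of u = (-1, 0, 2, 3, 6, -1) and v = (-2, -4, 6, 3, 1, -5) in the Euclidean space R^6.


Computing the standard inner product <u, v> = sum u_i * v_i
= -1*-2 + 0*-4 + 2*6 + 3*3 + 6*1 + -1*-5
= 2 + 0 + 12 + 9 + 6 + 5
= 34

34


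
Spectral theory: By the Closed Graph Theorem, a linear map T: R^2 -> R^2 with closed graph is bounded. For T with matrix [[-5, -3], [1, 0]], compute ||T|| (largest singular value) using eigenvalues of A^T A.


A^T A = [[26, 15], [15, 9]]
trace(A^T A) = 35, det(A^T A) = 9
discriminant = 35^2 - 4*9 = 1189
Largest eigenvalue of A^T A = (trace + sqrt(disc))/2 = 34.7409
||T|| = sqrt(34.7409) = 5.8941

5.8941


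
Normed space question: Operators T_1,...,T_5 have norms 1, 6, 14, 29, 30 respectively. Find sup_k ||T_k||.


By the Uniform Boundedness Principle, the supremum of norms is finite.
sup_k ||T_k|| = max(1, 6, 14, 29, 30) = 30

30


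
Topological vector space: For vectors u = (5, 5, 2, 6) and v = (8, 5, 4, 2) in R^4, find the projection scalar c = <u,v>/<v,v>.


Computing <u,v> = 5*8 + 5*5 + 2*4 + 6*2 = 85
Computing <v,v> = 8^2 + 5^2 + 4^2 + 2^2 = 109
Projection coefficient = 85/109 = 0.7798

0.7798


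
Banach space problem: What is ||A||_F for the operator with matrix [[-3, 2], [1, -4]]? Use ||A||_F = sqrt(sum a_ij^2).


||A||_F^2 = sum a_ij^2
= (-3)^2 + 2^2 + 1^2 + (-4)^2
= 9 + 4 + 1 + 16 = 30
||A||_F = sqrt(30) = 5.4772

5.4772


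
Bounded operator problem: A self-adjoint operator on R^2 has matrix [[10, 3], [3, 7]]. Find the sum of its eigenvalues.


For a self-adjoint (symmetric) matrix, the eigenvalues are real.
The sum of eigenvalues equals the trace of the matrix.
trace = 10 + 7 = 17

17


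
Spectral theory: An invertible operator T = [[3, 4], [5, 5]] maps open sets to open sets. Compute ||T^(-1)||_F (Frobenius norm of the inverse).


det(T) = 3*5 - 4*5 = -5
T^(-1) = (1/-5) * [[5, -4], [-5, 3]] = [[-1.0000, 0.8000], [1.0000, -0.6000]]
||T^(-1)||_F^2 = (-1.0000)^2 + 0.8000^2 + 1.0000^2 + (-0.6000)^2 = 3.0000
||T^(-1)||_F = sqrt(3.0000) = 1.7321

1.7321


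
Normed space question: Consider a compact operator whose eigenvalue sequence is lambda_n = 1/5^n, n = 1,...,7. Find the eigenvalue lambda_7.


The eigenvalue formula gives lambda_7 = 1/5^7
= 1/78125
= 1.2800e-05

1.2800e-05


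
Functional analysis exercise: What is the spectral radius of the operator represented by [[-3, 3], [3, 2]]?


For a 2x2 matrix, eigenvalues satisfy lambda^2 - (trace)*lambda + det = 0
trace = -3 + 2 = -1
det = -3*2 - 3*3 = -15
discriminant = (-1)^2 - 4*(-15) = 61
spectral radius = max |eigenvalue| = 4.4051

4.4051


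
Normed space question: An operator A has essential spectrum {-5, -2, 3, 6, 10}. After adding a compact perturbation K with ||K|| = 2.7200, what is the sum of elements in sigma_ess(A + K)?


By Weyl's theorem, the essential spectrum is invariant under compact perturbations.
sigma_ess(A + K) = sigma_ess(A) = {-5, -2, 3, 6, 10}
Sum = -5 + -2 + 3 + 6 + 10 = 12

12


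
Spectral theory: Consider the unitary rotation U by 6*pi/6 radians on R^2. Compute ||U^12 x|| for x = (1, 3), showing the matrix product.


U is a rotation by theta = 6*pi/6
U^12 = rotation by 12*theta = 72*pi/6 = 0*pi/6 (mod 2*pi)
cos(0*pi/6) = 1.0000, sin(0*pi/6) = 0.0000
U^12 x = (1.0000 * 1 - 0.0000 * 3, 0.0000 * 1 + 1.0000 * 3)
= (1.0000, 3.0000)
||U^12 x|| = sqrt(1.0000^2 + 3.0000^2) = sqrt(10.0000) = 3.1623

3.1623


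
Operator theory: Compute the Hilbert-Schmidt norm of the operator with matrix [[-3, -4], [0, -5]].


The Hilbert-Schmidt norm is sqrt(sum of squares of all entries).
Sum of squares = (-3)^2 + (-4)^2 + 0^2 + (-5)^2
= 9 + 16 + 0 + 25 = 50
||T||_HS = sqrt(50) = 7.0711

7.0711


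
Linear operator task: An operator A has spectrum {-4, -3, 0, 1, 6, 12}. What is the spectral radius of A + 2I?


Spectrum of A + 2I = {-2, -1, 2, 3, 8, 14}
Spectral radius = max |lambda| over the shifted spectrum
= max(2, 1, 2, 3, 8, 14) = 14

14


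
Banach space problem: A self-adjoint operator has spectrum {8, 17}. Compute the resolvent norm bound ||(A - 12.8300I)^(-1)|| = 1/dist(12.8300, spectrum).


dist(12.8300, {8, 17}) = min(|12.8300 - 8|, |12.8300 - 17|)
= min(4.8300, 4.1700) = 4.1700
Resolvent bound = 1/4.1700 = 0.2398

0.2398


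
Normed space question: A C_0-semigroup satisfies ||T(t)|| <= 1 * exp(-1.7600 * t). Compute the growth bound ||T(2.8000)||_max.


||T(2.8000)|| <= 1 * exp(-1.7600 * 2.8000)
= 1 * exp(-4.9280)
= 1 * 0.0072
= 0.0072

0.0072


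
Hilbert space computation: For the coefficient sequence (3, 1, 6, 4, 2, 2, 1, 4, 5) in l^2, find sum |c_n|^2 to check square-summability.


sum |c_n|^2 = 3^2 + 1^2 + 6^2 + 4^2 + 2^2 + 2^2 + 1^2 + 4^2 + 5^2
= 9 + 1 + 36 + 16 + 4 + 4 + 1 + 16 + 25
= 112

112


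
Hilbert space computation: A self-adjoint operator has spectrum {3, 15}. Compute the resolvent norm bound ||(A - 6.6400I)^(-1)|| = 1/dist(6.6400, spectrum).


dist(6.6400, {3, 15}) = min(|6.6400 - 3|, |6.6400 - 15|)
= min(3.6400, 8.3600) = 3.6400
Resolvent bound = 1/3.6400 = 0.2747

0.2747


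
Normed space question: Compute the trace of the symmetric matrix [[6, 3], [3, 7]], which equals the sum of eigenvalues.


For a self-adjoint (symmetric) matrix, the eigenvalues are real.
The sum of eigenvalues equals the trace of the matrix.
trace = 6 + 7 = 13

13


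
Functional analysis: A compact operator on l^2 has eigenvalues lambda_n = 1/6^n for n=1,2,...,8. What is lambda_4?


The eigenvalue formula gives lambda_4 = 1/6^4
= 1/1296
= 7.7160e-04

7.7160e-04


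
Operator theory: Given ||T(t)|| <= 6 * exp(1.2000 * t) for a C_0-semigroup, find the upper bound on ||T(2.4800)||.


||T(2.4800)|| <= 6 * exp(1.2000 * 2.4800)
= 6 * exp(2.9760)
= 6 * 19.6092
= 117.6553

117.6553


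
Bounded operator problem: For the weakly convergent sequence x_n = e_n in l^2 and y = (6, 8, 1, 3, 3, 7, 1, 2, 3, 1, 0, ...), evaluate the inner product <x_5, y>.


x_5 = e_5 is the standard basis vector with 1 in position 5.
<x_5, y> = y_5 = 3
As n -> infinity, <x_n, y> -> 0, confirming weak convergence of (x_n) to 0.

3


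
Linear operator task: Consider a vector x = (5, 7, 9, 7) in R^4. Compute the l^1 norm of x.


The l^1 norm equals the sum of absolute values of all components.
||x||_1 = 5 + 7 + 9 + 7
= 28

28.0000


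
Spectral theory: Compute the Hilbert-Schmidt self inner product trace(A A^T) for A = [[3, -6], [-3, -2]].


trace(A * A^T) = sum of squares of all entries
= 3^2 + (-6)^2 + (-3)^2 + (-2)^2
= 9 + 36 + 9 + 4
= 58

58


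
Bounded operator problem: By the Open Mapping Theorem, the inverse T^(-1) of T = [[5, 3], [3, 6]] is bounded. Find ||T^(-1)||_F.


det(T) = 5*6 - 3*3 = 21
T^(-1) = (1/21) * [[6, -3], [-3, 5]] = [[0.2857, -0.1429], [-0.1429, 0.2381]]
||T^(-1)||_F^2 = 0.2857^2 + (-0.1429)^2 + (-0.1429)^2 + 0.2381^2 = 0.1791
||T^(-1)||_F = sqrt(0.1791) = 0.4232

0.4232


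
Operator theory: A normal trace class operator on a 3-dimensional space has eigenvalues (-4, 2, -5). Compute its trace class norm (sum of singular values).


For a normal operator, singular values equal |eigenvalues|.
Trace norm = sum |lambda_i| = 4 + 2 + 5
= 11

11


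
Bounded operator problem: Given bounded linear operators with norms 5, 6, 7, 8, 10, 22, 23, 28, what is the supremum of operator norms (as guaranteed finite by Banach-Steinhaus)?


By the Uniform Boundedness Principle, the supremum of norms is finite.
sup_k ||T_k|| = max(5, 6, 7, 8, 10, 22, 23, 28) = 28

28


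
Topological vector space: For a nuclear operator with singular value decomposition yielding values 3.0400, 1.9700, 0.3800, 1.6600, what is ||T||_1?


The nuclear norm is the sum of all singular values.
||T||_1 = 3.0400 + 1.9700 + 0.3800 + 1.6600
= 7.0500

7.0500


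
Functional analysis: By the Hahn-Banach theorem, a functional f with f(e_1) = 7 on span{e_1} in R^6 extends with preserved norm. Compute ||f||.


The norm of f is given by ||f|| = sup_{||x||=1} |f(x)|.
On span{e_1}, ||e_1|| = 1, so ||f|| = |f(e_1)| / ||e_1||
= |7| / 1 = 7.0000

7.0000


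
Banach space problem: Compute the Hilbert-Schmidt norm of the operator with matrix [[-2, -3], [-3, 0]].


The Hilbert-Schmidt norm is sqrt(sum of squares of all entries).
Sum of squares = (-2)^2 + (-3)^2 + (-3)^2 + 0^2
= 4 + 9 + 9 + 0 = 22
||T||_HS = sqrt(22) = 4.6904

4.6904


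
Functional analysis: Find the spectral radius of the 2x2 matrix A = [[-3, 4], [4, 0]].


For a 2x2 matrix, eigenvalues satisfy lambda^2 - (trace)*lambda + det = 0
trace = -3 + 0 = -3
det = -3*0 - 4*4 = -16
discriminant = (-3)^2 - 4*(-16) = 73
spectral radius = max |eigenvalue| = 5.7720

5.7720


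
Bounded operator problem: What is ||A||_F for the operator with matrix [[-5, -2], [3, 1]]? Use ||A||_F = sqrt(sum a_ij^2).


||A||_F^2 = sum a_ij^2
= (-5)^2 + (-2)^2 + 3^2 + 1^2
= 25 + 4 + 9 + 1 = 39
||A||_F = sqrt(39) = 6.2450

6.2450


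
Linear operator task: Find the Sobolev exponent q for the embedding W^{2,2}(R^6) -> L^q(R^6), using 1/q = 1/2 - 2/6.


Using the Sobolev embedding formula: 1/q = 1/p - k/n
1/q = 1/2 - 2/6 = 1/6
q = 1/(1/6) = 6

6.0000


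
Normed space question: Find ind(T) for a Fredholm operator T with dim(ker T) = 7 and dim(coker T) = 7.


The Fredholm index is defined as ind(T) = dim(ker T) - dim(coker T)
= 7 - 7
= 0

0


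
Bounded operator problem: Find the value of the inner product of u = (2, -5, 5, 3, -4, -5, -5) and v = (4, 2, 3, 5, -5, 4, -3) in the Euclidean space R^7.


Computing the standard inner product <u, v> = sum u_i * v_i
= 2*4 + -5*2 + 5*3 + 3*5 + -4*-5 + -5*4 + -5*-3
= 8 + -10 + 15 + 15 + 20 + -20 + 15
= 43

43


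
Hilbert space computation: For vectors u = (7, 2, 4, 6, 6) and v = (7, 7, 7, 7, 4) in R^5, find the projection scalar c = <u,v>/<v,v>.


Computing <u,v> = 7*7 + 2*7 + 4*7 + 6*7 + 6*4 = 157
Computing <v,v> = 7^2 + 7^2 + 7^2 + 7^2 + 4^2 = 212
Projection coefficient = 157/212 = 0.7406

0.7406


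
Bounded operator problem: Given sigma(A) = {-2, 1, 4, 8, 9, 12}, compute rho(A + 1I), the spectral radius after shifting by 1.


Spectrum of A + 1I = {-1, 2, 5, 9, 10, 13}
Spectral radius = max |lambda| over the shifted spectrum
= max(1, 2, 5, 9, 10, 13) = 13

13


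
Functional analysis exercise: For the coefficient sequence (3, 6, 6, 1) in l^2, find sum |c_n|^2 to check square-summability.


sum |c_n|^2 = 3^2 + 6^2 + 6^2 + 1^2
= 9 + 36 + 36 + 1
= 82

82


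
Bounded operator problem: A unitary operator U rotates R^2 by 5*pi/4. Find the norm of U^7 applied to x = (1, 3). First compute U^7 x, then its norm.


U is a rotation by theta = 5*pi/4
U^7 = rotation by 7*theta = 35*pi/4 = 3*pi/4 (mod 2*pi)
cos(3*pi/4) = -0.7071, sin(3*pi/4) = 0.7071
U^7 x = (-0.7071 * 1 - 0.7071 * 3, 0.7071 * 1 + -0.7071 * 3)
= (-2.8284, -1.4142)
||U^7 x|| = sqrt((-2.8284)^2 + (-1.4142)^2) = sqrt(10.0000) = 3.1623

3.1623


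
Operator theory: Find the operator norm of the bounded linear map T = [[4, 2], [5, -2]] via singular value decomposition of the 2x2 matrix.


A^T A = [[41, -2], [-2, 8]]
trace(A^T A) = 49, det(A^T A) = 324
discriminant = 49^2 - 4*324 = 1105
Largest eigenvalue of A^T A = (trace + sqrt(disc))/2 = 41.1208
||T|| = sqrt(41.1208) = 6.4125

6.4125


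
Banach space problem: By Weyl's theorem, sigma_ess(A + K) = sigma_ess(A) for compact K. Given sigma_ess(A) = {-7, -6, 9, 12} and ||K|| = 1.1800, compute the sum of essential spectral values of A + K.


By Weyl's theorem, the essential spectrum is invariant under compact perturbations.
sigma_ess(A + K) = sigma_ess(A) = {-7, -6, 9, 12}
Sum = -7 + -6 + 9 + 12 = 8

8


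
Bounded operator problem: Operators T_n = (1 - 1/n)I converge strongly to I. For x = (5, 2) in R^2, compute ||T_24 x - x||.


T_24 x - x = (1 - 1/24)x - x = -x/24
||x|| = sqrt(29) = 5.3852
||T_24 x - x|| = ||x||/24 = 5.3852/24 = 0.2244

0.2244


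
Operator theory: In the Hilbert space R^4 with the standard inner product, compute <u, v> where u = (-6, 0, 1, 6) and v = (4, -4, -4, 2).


Computing the standard inner product <u, v> = sum u_i * v_i
= -6*4 + 0*-4 + 1*-4 + 6*2
= -24 + 0 + -4 + 12
= -16

-16


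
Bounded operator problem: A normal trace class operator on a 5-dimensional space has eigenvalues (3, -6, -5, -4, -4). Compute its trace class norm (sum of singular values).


For a normal operator, singular values equal |eigenvalues|.
Trace norm = sum |lambda_i| = 3 + 6 + 5 + 4 + 4
= 22

22


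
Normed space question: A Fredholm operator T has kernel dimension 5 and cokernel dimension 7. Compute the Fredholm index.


The Fredholm index is defined as ind(T) = dim(ker T) - dim(coker T)
= 5 - 7
= -2

-2


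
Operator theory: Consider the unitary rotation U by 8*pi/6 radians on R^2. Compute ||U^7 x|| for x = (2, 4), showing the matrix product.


U is a rotation by theta = 8*pi/6
U^7 = rotation by 7*theta = 56*pi/6 = 8*pi/6 (mod 2*pi)
cos(8*pi/6) = -0.5000, sin(8*pi/6) = -0.8660
U^7 x = (-0.5000 * 2 - -0.8660 * 4, -0.8660 * 2 + -0.5000 * 4)
= (2.4641, -3.7321)
||U^7 x|| = sqrt(2.4641^2 + (-3.7321)^2) = sqrt(20.0000) = 4.4721

4.4721


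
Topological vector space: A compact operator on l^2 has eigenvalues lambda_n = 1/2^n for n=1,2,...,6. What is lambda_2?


The eigenvalue formula gives lambda_2 = 1/2^2
= 1/4
= 0.2500

0.2500


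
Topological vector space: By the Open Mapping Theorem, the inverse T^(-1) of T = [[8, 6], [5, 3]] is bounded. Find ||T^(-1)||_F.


det(T) = 8*3 - 6*5 = -6
T^(-1) = (1/-6) * [[3, -6], [-5, 8]] = [[-0.5000, 1.0000], [0.8333, -1.3333]]
||T^(-1)||_F^2 = (-0.5000)^2 + 1.0000^2 + 0.8333^2 + (-1.3333)^2 = 3.7222
||T^(-1)||_F = sqrt(3.7222) = 1.9293

1.9293


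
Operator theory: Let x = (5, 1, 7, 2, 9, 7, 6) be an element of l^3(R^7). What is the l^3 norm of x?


The l^3 norm = (sum |x_i|^3)^(1/3)
Sum of 3th powers = 125 + 1 + 343 + 8 + 729 + 343 + 216 = 1765
||x||_3 = (1765)^(1/3) = 12.0850

12.0850


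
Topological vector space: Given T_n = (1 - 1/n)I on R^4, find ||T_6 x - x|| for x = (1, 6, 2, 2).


T_6 x - x = (1 - 1/6)x - x = -x/6
||x|| = sqrt(45) = 6.7082
||T_6 x - x|| = ||x||/6 = 6.7082/6 = 1.1180

1.1180


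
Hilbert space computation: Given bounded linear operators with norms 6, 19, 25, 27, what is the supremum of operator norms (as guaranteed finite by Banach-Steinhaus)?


By the Uniform Boundedness Principle, the supremum of norms is finite.
sup_k ||T_k|| = max(6, 19, 25, 27) = 27

27


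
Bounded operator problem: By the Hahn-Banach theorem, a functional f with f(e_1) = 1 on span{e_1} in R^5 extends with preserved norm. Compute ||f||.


The norm of f is given by ||f|| = sup_{||x||=1} |f(x)|.
On span{e_1}, ||e_1|| = 1, so ||f|| = |f(e_1)| / ||e_1||
= |1| / 1 = 1.0000

1.0000


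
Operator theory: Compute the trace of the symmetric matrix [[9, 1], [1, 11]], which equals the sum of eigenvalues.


For a self-adjoint (symmetric) matrix, the eigenvalues are real.
The sum of eigenvalues equals the trace of the matrix.
trace = 9 + 11 = 20

20


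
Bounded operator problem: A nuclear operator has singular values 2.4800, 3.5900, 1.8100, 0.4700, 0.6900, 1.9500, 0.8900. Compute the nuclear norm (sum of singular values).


The nuclear norm is the sum of all singular values.
||T||_1 = 2.4800 + 3.5900 + 1.8100 + 0.4700 + 0.6900 + 1.9500 + 0.8900
= 11.8800

11.8800


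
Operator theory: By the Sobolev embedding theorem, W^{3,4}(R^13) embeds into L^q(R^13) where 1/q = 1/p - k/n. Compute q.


Using the Sobolev embedding formula: 1/q = 1/p - k/n
1/q = 1/4 - 3/13 = 1/52
q = 1/(1/52) = 52

52.0000


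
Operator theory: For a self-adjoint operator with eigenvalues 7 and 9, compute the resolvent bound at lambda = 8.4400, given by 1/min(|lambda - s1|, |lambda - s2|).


dist(8.4400, {7, 9}) = min(|8.4400 - 7|, |8.4400 - 9|)
= min(1.4400, 0.5600) = 0.5600
Resolvent bound = 1/0.5600 = 1.7857

1.7857


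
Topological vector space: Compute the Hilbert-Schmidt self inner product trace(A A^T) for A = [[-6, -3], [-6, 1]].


trace(A * A^T) = sum of squares of all entries
= (-6)^2 + (-3)^2 + (-6)^2 + 1^2
= 36 + 9 + 36 + 1
= 82

82


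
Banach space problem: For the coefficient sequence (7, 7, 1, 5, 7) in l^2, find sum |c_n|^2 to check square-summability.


sum |c_n|^2 = 7^2 + 7^2 + 1^2 + 5^2 + 7^2
= 49 + 49 + 1 + 25 + 49
= 173

173


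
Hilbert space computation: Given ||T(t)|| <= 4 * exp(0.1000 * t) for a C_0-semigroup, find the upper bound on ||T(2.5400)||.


||T(2.5400)|| <= 4 * exp(0.1000 * 2.5400)
= 4 * exp(0.2540)
= 4 * 1.2892
= 5.1567

5.1567


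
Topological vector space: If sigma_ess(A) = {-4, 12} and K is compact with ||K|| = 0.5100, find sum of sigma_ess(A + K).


By Weyl's theorem, the essential spectrum is invariant under compact perturbations.
sigma_ess(A + K) = sigma_ess(A) = {-4, 12}
Sum = -4 + 12 = 8

8


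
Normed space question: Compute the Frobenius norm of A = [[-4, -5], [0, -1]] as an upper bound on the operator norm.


||A||_F^2 = sum a_ij^2
= (-4)^2 + (-5)^2 + 0^2 + (-1)^2
= 16 + 25 + 0 + 1 = 42
||A||_F = sqrt(42) = 6.4807

6.4807


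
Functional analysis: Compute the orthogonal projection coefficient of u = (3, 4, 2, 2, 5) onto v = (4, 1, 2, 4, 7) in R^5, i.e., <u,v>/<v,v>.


Computing <u,v> = 3*4 + 4*1 + 2*2 + 2*4 + 5*7 = 63
Computing <v,v> = 4^2 + 1^2 + 2^2 + 4^2 + 7^2 = 86
Projection coefficient = 63/86 = 0.7326

0.7326


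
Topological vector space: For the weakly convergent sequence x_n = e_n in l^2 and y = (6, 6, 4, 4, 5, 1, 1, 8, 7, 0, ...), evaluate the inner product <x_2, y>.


x_2 = e_2 is the standard basis vector with 1 in position 2.
<x_2, y> = y_2 = 6
As n -> infinity, <x_n, y> -> 0, confirming weak convergence of (x_n) to 0.

6


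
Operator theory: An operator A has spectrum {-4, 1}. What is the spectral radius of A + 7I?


Spectrum of A + 7I = {3, 8}
Spectral radius = max |lambda| over the shifted spectrum
= max(3, 8) = 8

8


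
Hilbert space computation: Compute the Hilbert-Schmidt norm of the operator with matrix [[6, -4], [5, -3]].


The Hilbert-Schmidt norm is sqrt(sum of squares of all entries).
Sum of squares = 6^2 + (-4)^2 + 5^2 + (-3)^2
= 36 + 16 + 25 + 9 = 86
||T||_HS = sqrt(86) = 9.2736

9.2736


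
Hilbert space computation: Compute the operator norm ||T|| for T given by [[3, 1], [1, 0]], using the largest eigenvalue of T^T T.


A^T A = [[10, 3], [3, 1]]
trace(A^T A) = 11, det(A^T A) = 1
discriminant = 11^2 - 4*1 = 117
Largest eigenvalue of A^T A = (trace + sqrt(disc))/2 = 10.9083
||T|| = sqrt(10.9083) = 3.3028

3.3028


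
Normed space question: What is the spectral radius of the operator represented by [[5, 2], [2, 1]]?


For a 2x2 matrix, eigenvalues satisfy lambda^2 - (trace)*lambda + det = 0
trace = 5 + 1 = 6
det = 5*1 - 2*2 = 1
discriminant = 6^2 - 4*(1) = 32
spectral radius = max |eigenvalue| = 5.8284

5.8284


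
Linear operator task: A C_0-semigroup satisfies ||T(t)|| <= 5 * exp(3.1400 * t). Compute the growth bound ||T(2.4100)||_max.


||T(2.4100)|| <= 5 * exp(3.1400 * 2.4100)
= 5 * exp(7.5674)
= 5 * 1934.1051
= 9670.5253

9670.5253


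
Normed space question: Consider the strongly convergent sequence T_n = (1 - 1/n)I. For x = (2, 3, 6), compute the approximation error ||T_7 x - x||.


T_7 x - x = (1 - 1/7)x - x = -x/7
||x|| = sqrt(49) = 7.0000
||T_7 x - x|| = ||x||/7 = 7.0000/7 = 1.0000

1.0000


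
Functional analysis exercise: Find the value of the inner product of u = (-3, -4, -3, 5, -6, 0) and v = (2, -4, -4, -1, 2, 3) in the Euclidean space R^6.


Computing the standard inner product <u, v> = sum u_i * v_i
= -3*2 + -4*-4 + -3*-4 + 5*-1 + -6*2 + 0*3
= -6 + 16 + 12 + -5 + -12 + 0
= 5

5


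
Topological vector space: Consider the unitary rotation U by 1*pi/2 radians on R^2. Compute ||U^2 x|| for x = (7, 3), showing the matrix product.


U is a rotation by theta = 1*pi/2
U^2 = rotation by 2*theta = 2*pi/2
cos(2*pi/2) = -1.0000, sin(2*pi/2) = 0.0000
U^2 x = (-1.0000 * 7 - 0.0000 * 3, 0.0000 * 7 + -1.0000 * 3)
= (-7.0000, -3.0000)
||U^2 x|| = sqrt((-7.0000)^2 + (-3.0000)^2) = sqrt(58.0000) = 7.6158

7.6158
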